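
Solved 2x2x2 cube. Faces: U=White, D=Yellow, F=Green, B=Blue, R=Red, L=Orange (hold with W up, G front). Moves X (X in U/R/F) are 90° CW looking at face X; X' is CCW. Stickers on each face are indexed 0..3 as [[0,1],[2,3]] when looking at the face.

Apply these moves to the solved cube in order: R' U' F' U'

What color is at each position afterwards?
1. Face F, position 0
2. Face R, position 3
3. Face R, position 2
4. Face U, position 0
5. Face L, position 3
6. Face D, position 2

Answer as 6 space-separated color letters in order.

Answer: Y R Y B W Y

Derivation:
After move 1 (R'): R=RRRR U=WBWB F=GWGW D=YGYG B=YBYB
After move 2 (U'): U=BBWW F=OOGW R=GWRR B=RRYB L=YBOO
After move 3 (F'): F=OWOG U=BBGR R=GWYR D=BOYG L=YWOW
After move 4 (U'): U=BRBG F=YWOG R=OWYR B=GWYB L=RROW
Query 1: F[0] = Y
Query 2: R[3] = R
Query 3: R[2] = Y
Query 4: U[0] = B
Query 5: L[3] = W
Query 6: D[2] = Y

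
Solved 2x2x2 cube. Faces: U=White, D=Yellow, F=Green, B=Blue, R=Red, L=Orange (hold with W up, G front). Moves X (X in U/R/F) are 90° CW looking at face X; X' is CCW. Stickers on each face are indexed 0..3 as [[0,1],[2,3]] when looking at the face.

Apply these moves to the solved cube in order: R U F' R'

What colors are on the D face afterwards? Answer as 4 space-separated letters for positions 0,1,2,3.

Answer: Y Y Y G

Derivation:
After move 1 (R): R=RRRR U=WGWG F=GYGY D=YBYB B=WBWB
After move 2 (U): U=WWGG F=RRGY R=WBRR B=OOWB L=GYOO
After move 3 (F'): F=RYRG U=WWWR R=BBYR D=YOYB L=GGOG
After move 4 (R'): R=BRBY U=WWWO F=RWRR D=YYYG B=BOOB
Query: D face = YYYG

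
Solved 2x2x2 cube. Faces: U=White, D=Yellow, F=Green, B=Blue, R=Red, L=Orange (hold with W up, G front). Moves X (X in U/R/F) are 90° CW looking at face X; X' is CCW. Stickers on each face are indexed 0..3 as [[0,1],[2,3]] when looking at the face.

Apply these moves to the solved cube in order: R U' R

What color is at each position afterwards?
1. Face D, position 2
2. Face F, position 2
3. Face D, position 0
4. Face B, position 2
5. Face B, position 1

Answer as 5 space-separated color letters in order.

After move 1 (R): R=RRRR U=WGWG F=GYGY D=YBYB B=WBWB
After move 2 (U'): U=GGWW F=OOGY R=GYRR B=RRWB L=WBOO
After move 3 (R): R=RGRY U=GOWY F=OBGB D=YWYR B=WRGB
Query 1: D[2] = Y
Query 2: F[2] = G
Query 3: D[0] = Y
Query 4: B[2] = G
Query 5: B[1] = R

Answer: Y G Y G R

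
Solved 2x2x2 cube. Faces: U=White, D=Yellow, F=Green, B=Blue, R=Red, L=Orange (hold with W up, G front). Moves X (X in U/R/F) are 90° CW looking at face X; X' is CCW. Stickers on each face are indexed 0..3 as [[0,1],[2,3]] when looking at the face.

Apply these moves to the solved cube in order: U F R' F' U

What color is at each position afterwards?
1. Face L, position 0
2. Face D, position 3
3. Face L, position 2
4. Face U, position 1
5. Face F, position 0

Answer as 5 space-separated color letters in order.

Answer: W R O W R

Derivation:
After move 1 (U): U=WWWW F=RRGG R=BBRR B=OOBB L=GGOO
After move 2 (F): F=GRGR U=WWOG R=WBWR D=RBYY L=GYOY
After move 3 (R'): R=BRWW U=WBOO F=GWGG D=RRYR B=YOBB
After move 4 (F'): F=WGGG U=WBBW R=RRRW D=YYYR L=GOOO
After move 5 (U): U=BWWB F=RRGG R=YORW B=GOBB L=WGOO
Query 1: L[0] = W
Query 2: D[3] = R
Query 3: L[2] = O
Query 4: U[1] = W
Query 5: F[0] = R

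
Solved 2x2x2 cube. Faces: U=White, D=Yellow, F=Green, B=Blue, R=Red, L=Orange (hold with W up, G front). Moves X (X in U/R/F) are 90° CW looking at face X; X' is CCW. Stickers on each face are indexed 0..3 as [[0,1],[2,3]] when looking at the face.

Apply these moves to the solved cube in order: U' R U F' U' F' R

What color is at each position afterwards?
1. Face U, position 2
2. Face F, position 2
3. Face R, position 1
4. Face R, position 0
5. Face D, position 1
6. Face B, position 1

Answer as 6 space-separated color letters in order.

After move 1 (U'): U=WWWW F=OOGG R=GGRR B=RRBB L=BBOO
After move 2 (R): R=RGRG U=WOWG F=OYGY D=YBYR B=WRWB
After move 3 (U): U=WWGO F=RGGY R=WRRG B=BBWB L=OYOO
After move 4 (F'): F=GYRG U=WWWR R=BRYG D=YOYR L=OOOG
After move 5 (U'): U=WRWW F=OORG R=GYYG B=BRWB L=BBOG
After move 6 (F'): F=OGOR U=WRGY R=OYYG D=BGYR L=BWOW
After move 7 (R): R=YOGY U=WGGR F=OGOR D=BWYB B=YRRB
Query 1: U[2] = G
Query 2: F[2] = O
Query 3: R[1] = O
Query 4: R[0] = Y
Query 5: D[1] = W
Query 6: B[1] = R

Answer: G O O Y W R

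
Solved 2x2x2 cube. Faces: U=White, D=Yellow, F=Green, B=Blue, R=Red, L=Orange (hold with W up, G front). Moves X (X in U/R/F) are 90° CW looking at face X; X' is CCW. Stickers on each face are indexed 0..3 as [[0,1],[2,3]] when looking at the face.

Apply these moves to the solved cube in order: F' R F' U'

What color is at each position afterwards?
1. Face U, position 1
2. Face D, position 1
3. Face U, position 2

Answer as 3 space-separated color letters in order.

After move 1 (F'): F=GGGG U=WWRR R=YRYR D=OOYY L=OWOW
After move 2 (R): R=YYRR U=WGRG F=GOGY D=OBYB B=RBWB
After move 3 (F'): F=OYGG U=WGYR R=BYOR D=WWYB L=OGOR
After move 4 (U'): U=GRWY F=OGGG R=OYOR B=BYWB L=RBOR
Query 1: U[1] = R
Query 2: D[1] = W
Query 3: U[2] = W

Answer: R W W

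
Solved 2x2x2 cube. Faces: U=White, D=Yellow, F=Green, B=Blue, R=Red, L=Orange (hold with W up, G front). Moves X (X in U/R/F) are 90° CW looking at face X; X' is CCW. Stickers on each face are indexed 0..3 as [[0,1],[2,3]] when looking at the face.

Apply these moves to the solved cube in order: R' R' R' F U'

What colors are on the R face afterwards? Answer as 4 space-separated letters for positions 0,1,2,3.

Answer: G G G R

Derivation:
After move 1 (R'): R=RRRR U=WBWB F=GWGW D=YGYG B=YBYB
After move 2 (R'): R=RRRR U=WYWY F=GBGB D=YWYW B=GBGB
After move 3 (R'): R=RRRR U=WGWG F=GYGY D=YBYB B=WBWB
After move 4 (F): F=GGYY U=WGOO R=WRGR D=RRYB L=OYOB
After move 5 (U'): U=GOWO F=OYYY R=GGGR B=WRWB L=WBOB
Query: R face = GGGR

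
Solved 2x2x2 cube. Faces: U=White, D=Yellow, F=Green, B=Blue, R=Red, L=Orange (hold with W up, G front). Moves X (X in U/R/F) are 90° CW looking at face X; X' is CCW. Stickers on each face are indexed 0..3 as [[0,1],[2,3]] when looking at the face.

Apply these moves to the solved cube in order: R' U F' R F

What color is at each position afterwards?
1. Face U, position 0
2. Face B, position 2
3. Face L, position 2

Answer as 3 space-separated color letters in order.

Answer: W W O

Derivation:
After move 1 (R'): R=RRRR U=WBWB F=GWGW D=YGYG B=YBYB
After move 2 (U): U=WWBB F=RRGW R=YBRR B=OOYB L=GWOO
After move 3 (F'): F=RWRG U=WWYR R=GBYR D=WOYG L=GBOB
After move 4 (R): R=YGRB U=WWYG F=RORG D=WYYO B=ROWB
After move 5 (F): F=RRGO U=WWBB R=YGGB D=RYYO L=GWOY
Query 1: U[0] = W
Query 2: B[2] = W
Query 3: L[2] = O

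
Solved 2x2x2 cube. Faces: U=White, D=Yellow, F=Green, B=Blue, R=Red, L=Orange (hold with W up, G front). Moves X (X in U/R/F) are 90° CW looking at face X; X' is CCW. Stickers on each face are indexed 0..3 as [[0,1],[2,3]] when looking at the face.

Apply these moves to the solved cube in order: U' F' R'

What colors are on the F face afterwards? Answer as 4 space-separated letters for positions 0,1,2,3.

Answer: O W O R

Derivation:
After move 1 (U'): U=WWWW F=OOGG R=GGRR B=RRBB L=BBOO
After move 2 (F'): F=OGOG U=WWGR R=YGYR D=BOYY L=BWOW
After move 3 (R'): R=GRYY U=WBGR F=OWOR D=BGYG B=YROB
Query: F face = OWOR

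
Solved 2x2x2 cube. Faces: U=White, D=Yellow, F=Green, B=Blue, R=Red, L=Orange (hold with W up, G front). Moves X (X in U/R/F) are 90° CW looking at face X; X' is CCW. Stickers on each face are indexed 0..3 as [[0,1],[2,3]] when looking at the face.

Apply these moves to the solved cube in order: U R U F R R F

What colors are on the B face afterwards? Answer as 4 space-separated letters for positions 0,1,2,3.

Answer: B G R B

Derivation:
After move 1 (U): U=WWWW F=RRGG R=BBRR B=OOBB L=GGOO
After move 2 (R): R=RBRB U=WRWG F=RYGY D=YBYO B=WOWB
After move 3 (U): U=WWGR F=RBGY R=WORB B=GGWB L=RYOO
After move 4 (F): F=GRYB U=WWOY R=GORB D=RWYO L=RYOB
After move 5 (R): R=RGBO U=WROB F=GWYO D=RWYG B=YGWB
After move 6 (R): R=BROG U=WWOO F=GWYG D=RWYY B=BGRB
After move 7 (F): F=YGGW U=WWBY R=OROG D=OBYY L=RROW
Query: B face = BGRB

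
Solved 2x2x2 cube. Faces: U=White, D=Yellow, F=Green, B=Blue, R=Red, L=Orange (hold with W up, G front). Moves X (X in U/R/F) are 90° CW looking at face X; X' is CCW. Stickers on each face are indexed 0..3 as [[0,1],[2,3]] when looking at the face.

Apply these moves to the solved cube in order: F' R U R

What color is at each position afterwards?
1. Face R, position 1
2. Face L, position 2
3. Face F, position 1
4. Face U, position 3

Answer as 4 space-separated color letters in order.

After move 1 (F'): F=GGGG U=WWRR R=YRYR D=OOYY L=OWOW
After move 2 (R): R=YYRR U=WGRG F=GOGY D=OBYB B=RBWB
After move 3 (U): U=RWGG F=YYGY R=RBRR B=OWWB L=GOOW
After move 4 (R): R=RRRB U=RYGY F=YBGB D=OWYO B=GWWB
Query 1: R[1] = R
Query 2: L[2] = O
Query 3: F[1] = B
Query 4: U[3] = Y

Answer: R O B Y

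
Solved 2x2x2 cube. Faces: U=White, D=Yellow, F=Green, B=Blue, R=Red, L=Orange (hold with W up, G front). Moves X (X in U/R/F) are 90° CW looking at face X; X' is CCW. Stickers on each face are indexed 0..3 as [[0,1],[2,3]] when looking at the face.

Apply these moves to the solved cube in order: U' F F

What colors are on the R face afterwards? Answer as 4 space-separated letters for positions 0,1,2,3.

Answer: O G B R

Derivation:
After move 1 (U'): U=WWWW F=OOGG R=GGRR B=RRBB L=BBOO
After move 2 (F): F=GOGO U=WWOB R=WGWR D=RGYY L=BYOY
After move 3 (F): F=GGOO U=WWYY R=OGBR D=WWYY L=BROG
Query: R face = OGBR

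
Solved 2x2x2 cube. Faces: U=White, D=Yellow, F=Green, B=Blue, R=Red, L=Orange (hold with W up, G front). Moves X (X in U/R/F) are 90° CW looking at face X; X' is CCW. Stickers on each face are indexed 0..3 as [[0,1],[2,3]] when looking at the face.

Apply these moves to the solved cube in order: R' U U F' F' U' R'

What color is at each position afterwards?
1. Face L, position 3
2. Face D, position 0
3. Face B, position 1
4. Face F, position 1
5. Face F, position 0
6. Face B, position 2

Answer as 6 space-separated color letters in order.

Answer: O W O Y R B

Derivation:
After move 1 (R'): R=RRRR U=WBWB F=GWGW D=YGYG B=YBYB
After move 2 (U): U=WWBB F=RRGW R=YBRR B=OOYB L=GWOO
After move 3 (U): U=BWBW F=YBGW R=OORR B=GWYB L=RROO
After move 4 (F'): F=BWYG U=BWOR R=GOYR D=ROYG L=RWOB
After move 5 (F'): F=WGBY U=BWGY R=OORR D=WBYG L=RROO
After move 6 (U'): U=WYBG F=RRBY R=WGRR B=OOYB L=GWOO
After move 7 (R'): R=GRWR U=WYBO F=RYBG D=WRYY B=GOBB
Query 1: L[3] = O
Query 2: D[0] = W
Query 3: B[1] = O
Query 4: F[1] = Y
Query 5: F[0] = R
Query 6: B[2] = B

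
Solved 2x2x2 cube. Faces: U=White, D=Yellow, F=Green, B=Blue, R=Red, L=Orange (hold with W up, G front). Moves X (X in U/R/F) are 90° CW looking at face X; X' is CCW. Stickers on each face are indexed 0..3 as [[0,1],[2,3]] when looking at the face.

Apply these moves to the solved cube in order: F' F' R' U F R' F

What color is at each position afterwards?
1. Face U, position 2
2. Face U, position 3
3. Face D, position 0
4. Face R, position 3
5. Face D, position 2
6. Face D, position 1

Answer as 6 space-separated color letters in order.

After move 1 (F'): F=GGGG U=WWRR R=YRYR D=OOYY L=OWOW
After move 2 (F'): F=GGGG U=WWYY R=OROR D=WWYY L=OROR
After move 3 (R'): R=RROO U=WBYB F=GWGY D=WGYG B=YBWB
After move 4 (U): U=YWBB F=RRGY R=YBOO B=ORWB L=GWOR
After move 5 (F): F=GRYR U=YWRW R=BBBO D=OYYG L=GWOG
After move 6 (R'): R=BOBB U=YWRO F=GWYW D=ORYR B=GRYB
After move 7 (F): F=YGWW U=YWGW R=ROOB D=BBYR L=GOOR
Query 1: U[2] = G
Query 2: U[3] = W
Query 3: D[0] = B
Query 4: R[3] = B
Query 5: D[2] = Y
Query 6: D[1] = B

Answer: G W B B Y B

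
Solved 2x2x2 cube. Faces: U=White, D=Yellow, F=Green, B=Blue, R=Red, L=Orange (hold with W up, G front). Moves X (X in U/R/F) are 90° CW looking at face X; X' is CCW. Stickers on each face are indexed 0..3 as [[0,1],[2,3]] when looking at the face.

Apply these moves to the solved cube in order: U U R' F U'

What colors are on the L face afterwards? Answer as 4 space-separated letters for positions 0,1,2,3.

Answer: Y G O B

Derivation:
After move 1 (U): U=WWWW F=RRGG R=BBRR B=OOBB L=GGOO
After move 2 (U): U=WWWW F=BBGG R=OORR B=GGBB L=RROO
After move 3 (R'): R=OROR U=WBWG F=BWGW D=YBYG B=YGYB
After move 4 (F): F=GBWW U=WBOR R=WRGR D=OOYG L=RYOB
After move 5 (U'): U=BRWO F=RYWW R=GBGR B=WRYB L=YGOB
Query: L face = YGOB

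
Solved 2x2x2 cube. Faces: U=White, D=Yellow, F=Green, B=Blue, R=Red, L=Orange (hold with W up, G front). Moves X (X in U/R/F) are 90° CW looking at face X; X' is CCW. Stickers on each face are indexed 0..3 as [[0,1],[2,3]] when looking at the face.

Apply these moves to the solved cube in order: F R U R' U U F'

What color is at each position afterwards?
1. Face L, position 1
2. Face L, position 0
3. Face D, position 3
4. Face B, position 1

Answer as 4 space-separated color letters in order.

After move 1 (F): F=GGGG U=WWOO R=WRWR D=RRYY L=OYOY
After move 2 (R): R=WWRR U=WGOG F=GRGY D=RBYB B=OBWB
After move 3 (U): U=OWGG F=WWGY R=OBRR B=OYWB L=GROY
After move 4 (R'): R=BROR U=OWGO F=WWGG D=RWYY B=BYBB
After move 5 (U): U=GOOW F=BRGG R=BYOR B=GRBB L=WWOY
After move 6 (U): U=OGWO F=BYGG R=GROR B=WWBB L=BROY
After move 7 (F'): F=YGBG U=OGGO R=WRRR D=RYYY L=BOOW
Query 1: L[1] = O
Query 2: L[0] = B
Query 3: D[3] = Y
Query 4: B[1] = W

Answer: O B Y W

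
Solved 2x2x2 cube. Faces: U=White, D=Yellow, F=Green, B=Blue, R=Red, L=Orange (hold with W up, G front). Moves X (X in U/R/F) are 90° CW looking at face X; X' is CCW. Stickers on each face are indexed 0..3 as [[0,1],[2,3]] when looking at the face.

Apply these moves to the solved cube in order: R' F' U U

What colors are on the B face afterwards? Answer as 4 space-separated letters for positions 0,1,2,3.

Answer: W W Y B

Derivation:
After move 1 (R'): R=RRRR U=WBWB F=GWGW D=YGYG B=YBYB
After move 2 (F'): F=WWGG U=WBRR R=GRYR D=OOYG L=OBOW
After move 3 (U): U=RWRB F=GRGG R=YBYR B=OBYB L=WWOW
After move 4 (U): U=RRBW F=YBGG R=OBYR B=WWYB L=GROW
Query: B face = WWYB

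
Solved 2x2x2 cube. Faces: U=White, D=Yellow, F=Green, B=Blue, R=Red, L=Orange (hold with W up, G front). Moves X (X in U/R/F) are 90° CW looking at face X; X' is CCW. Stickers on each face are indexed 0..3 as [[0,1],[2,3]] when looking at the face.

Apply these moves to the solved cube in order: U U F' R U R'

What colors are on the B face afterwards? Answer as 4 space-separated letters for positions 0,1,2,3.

After move 1 (U): U=WWWW F=RRGG R=BBRR B=OOBB L=GGOO
After move 2 (U): U=WWWW F=BBGG R=OORR B=GGBB L=RROO
After move 3 (F'): F=BGBG U=WWOR R=YOYR D=ROYY L=RWOW
After move 4 (R): R=YYRO U=WGOG F=BOBY D=RBYG B=RGWB
After move 5 (U): U=OWGG F=YYBY R=RGRO B=RWWB L=BOOW
After move 6 (R'): R=GORR U=OWGR F=YWBG D=RYYY B=GWBB
Query: B face = GWBB

Answer: G W B B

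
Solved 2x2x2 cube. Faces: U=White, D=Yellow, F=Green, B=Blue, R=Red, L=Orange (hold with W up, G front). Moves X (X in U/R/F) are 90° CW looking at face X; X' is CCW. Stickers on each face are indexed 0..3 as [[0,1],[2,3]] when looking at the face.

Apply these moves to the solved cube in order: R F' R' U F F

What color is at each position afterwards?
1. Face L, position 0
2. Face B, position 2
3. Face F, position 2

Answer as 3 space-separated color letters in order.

Answer: Y O R

Derivation:
After move 1 (R): R=RRRR U=WGWG F=GYGY D=YBYB B=WBWB
After move 2 (F'): F=YYGG U=WGRR R=BRYR D=OOYB L=OGOW
After move 3 (R'): R=RRBY U=WWRW F=YGGR D=OYYG B=BBOB
After move 4 (U): U=RWWW F=RRGR R=BBBY B=OGOB L=YGOW
After move 5 (F): F=GRRR U=RWWG R=WBWY D=BBYG L=YOOY
After move 6 (F): F=RGRR U=RWYO R=WBGY D=WWYG L=YBOB
Query 1: L[0] = Y
Query 2: B[2] = O
Query 3: F[2] = R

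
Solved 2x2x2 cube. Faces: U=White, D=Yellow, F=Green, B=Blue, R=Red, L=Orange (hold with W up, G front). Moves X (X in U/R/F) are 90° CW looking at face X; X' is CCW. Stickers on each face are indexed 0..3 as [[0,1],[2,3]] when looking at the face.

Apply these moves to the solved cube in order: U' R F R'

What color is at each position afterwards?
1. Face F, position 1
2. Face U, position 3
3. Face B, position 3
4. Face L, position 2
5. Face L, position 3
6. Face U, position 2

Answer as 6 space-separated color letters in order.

After move 1 (U'): U=WWWW F=OOGG R=GGRR B=RRBB L=BBOO
After move 2 (R): R=RGRG U=WOWG F=OYGY D=YBYR B=WRWB
After move 3 (F): F=GOYY U=WOOB R=WGGG D=RRYR L=BYOB
After move 4 (R'): R=GGWG U=WWOW F=GOYB D=ROYY B=RRRB
Query 1: F[1] = O
Query 2: U[3] = W
Query 3: B[3] = B
Query 4: L[2] = O
Query 5: L[3] = B
Query 6: U[2] = O

Answer: O W B O B O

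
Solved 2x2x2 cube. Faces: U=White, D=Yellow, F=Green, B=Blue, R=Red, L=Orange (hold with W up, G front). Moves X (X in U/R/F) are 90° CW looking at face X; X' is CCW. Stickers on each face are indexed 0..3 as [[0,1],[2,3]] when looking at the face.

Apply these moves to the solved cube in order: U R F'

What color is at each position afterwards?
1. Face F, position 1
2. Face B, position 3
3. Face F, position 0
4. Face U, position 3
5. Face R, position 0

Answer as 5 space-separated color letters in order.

Answer: Y B Y R B

Derivation:
After move 1 (U): U=WWWW F=RRGG R=BBRR B=OOBB L=GGOO
After move 2 (R): R=RBRB U=WRWG F=RYGY D=YBYO B=WOWB
After move 3 (F'): F=YYRG U=WRRR R=BBYB D=GOYO L=GGOW
Query 1: F[1] = Y
Query 2: B[3] = B
Query 3: F[0] = Y
Query 4: U[3] = R
Query 5: R[0] = B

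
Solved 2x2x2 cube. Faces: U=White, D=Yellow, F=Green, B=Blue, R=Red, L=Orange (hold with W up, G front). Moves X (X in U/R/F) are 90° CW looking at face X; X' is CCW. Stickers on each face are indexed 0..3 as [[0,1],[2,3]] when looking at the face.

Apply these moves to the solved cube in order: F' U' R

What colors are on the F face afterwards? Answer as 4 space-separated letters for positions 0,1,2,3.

After move 1 (F'): F=GGGG U=WWRR R=YRYR D=OOYY L=OWOW
After move 2 (U'): U=WRWR F=OWGG R=GGYR B=YRBB L=BBOW
After move 3 (R): R=YGRG U=WWWG F=OOGY D=OBYY B=RRRB
Query: F face = OOGY

Answer: O O G Y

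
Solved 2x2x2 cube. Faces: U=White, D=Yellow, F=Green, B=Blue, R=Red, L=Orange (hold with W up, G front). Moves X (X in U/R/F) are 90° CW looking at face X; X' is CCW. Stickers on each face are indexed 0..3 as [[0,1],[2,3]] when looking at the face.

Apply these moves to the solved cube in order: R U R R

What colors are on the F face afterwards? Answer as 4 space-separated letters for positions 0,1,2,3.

After move 1 (R): R=RRRR U=WGWG F=GYGY D=YBYB B=WBWB
After move 2 (U): U=WWGG F=RRGY R=WBRR B=OOWB L=GYOO
After move 3 (R): R=RWRB U=WRGY F=RBGB D=YWYO B=GOWB
After move 4 (R): R=RRBW U=WBGB F=RWGO D=YWYG B=YORB
Query: F face = RWGO

Answer: R W G O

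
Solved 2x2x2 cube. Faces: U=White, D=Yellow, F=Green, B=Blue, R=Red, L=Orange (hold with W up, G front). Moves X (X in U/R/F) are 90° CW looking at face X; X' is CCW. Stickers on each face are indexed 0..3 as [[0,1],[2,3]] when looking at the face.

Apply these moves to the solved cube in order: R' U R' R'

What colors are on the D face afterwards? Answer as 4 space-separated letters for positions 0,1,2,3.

Answer: Y W Y B

Derivation:
After move 1 (R'): R=RRRR U=WBWB F=GWGW D=YGYG B=YBYB
After move 2 (U): U=WWBB F=RRGW R=YBRR B=OOYB L=GWOO
After move 3 (R'): R=BRYR U=WYBO F=RWGB D=YRYW B=GOGB
After move 4 (R'): R=RRBY U=WGBG F=RYGO D=YWYB B=WORB
Query: D face = YWYB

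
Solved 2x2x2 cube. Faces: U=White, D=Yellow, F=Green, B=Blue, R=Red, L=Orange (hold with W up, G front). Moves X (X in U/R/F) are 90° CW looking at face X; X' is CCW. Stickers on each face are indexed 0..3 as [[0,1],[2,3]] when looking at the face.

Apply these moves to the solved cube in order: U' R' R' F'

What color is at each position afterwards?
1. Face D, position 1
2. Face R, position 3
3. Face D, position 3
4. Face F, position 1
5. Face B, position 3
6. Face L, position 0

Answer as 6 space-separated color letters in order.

Answer: O G W R B B

Derivation:
After move 1 (U'): U=WWWW F=OOGG R=GGRR B=RRBB L=BBOO
After move 2 (R'): R=GRGR U=WBWR F=OWGW D=YOYG B=YRYB
After move 3 (R'): R=RRGG U=WYWY F=OBGR D=YWYW B=GROB
After move 4 (F'): F=BROG U=WYRG R=WRYG D=BOYW L=BYOW
Query 1: D[1] = O
Query 2: R[3] = G
Query 3: D[3] = W
Query 4: F[1] = R
Query 5: B[3] = B
Query 6: L[0] = B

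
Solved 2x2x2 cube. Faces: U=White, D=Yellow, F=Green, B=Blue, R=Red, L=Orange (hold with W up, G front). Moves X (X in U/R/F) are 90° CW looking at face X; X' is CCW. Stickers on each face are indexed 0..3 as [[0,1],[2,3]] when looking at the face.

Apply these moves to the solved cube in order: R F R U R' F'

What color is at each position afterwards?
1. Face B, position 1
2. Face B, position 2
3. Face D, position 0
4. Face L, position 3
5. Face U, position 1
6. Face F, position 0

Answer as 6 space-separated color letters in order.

After move 1 (R): R=RRRR U=WGWG F=GYGY D=YBYB B=WBWB
After move 2 (F): F=GGYY U=WGOO R=WRGR D=RRYB L=OYOB
After move 3 (R): R=GWRR U=WGOY F=GRYB D=RWYW B=OBGB
After move 4 (U): U=OWYG F=GWYB R=OBRR B=OYGB L=GROB
After move 5 (R'): R=BROR U=OGYO F=GWYG D=RWYB B=WYWB
After move 6 (F'): F=WGGY U=OGBO R=WRRR D=RBYB L=GOOY
Query 1: B[1] = Y
Query 2: B[2] = W
Query 3: D[0] = R
Query 4: L[3] = Y
Query 5: U[1] = G
Query 6: F[0] = W

Answer: Y W R Y G W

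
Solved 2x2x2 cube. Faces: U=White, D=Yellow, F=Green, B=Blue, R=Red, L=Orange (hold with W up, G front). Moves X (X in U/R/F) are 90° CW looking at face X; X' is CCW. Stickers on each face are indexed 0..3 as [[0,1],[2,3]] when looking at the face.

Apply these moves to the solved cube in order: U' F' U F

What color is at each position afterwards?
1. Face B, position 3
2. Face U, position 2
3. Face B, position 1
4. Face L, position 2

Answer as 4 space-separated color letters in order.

After move 1 (U'): U=WWWW F=OOGG R=GGRR B=RRBB L=BBOO
After move 2 (F'): F=OGOG U=WWGR R=YGYR D=BOYY L=BWOW
After move 3 (U): U=GWRW F=YGOG R=RRYR B=BWBB L=OGOW
After move 4 (F): F=OYGG U=GWWG R=RRWR D=YRYY L=OBOO
Query 1: B[3] = B
Query 2: U[2] = W
Query 3: B[1] = W
Query 4: L[2] = O

Answer: B W W O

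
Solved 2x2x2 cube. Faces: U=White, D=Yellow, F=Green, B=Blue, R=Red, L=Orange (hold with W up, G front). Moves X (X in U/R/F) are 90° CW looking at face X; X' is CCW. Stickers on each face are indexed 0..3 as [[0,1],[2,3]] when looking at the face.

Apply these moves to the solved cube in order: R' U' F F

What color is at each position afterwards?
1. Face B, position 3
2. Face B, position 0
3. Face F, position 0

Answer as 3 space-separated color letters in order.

After move 1 (R'): R=RRRR U=WBWB F=GWGW D=YGYG B=YBYB
After move 2 (U'): U=BBWW F=OOGW R=GWRR B=RRYB L=YBOO
After move 3 (F): F=GOWO U=BBOB R=WWWR D=RGYG L=YYOG
After move 4 (F): F=WGOO U=BBGY R=OWBR D=WWYG L=YROG
Query 1: B[3] = B
Query 2: B[0] = R
Query 3: F[0] = W

Answer: B R W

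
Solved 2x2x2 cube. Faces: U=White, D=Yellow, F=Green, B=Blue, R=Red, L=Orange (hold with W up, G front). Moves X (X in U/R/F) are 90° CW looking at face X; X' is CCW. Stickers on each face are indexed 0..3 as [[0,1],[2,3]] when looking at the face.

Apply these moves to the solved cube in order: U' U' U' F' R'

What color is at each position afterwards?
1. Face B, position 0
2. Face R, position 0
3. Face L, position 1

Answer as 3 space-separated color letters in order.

After move 1 (U'): U=WWWW F=OOGG R=GGRR B=RRBB L=BBOO
After move 2 (U'): U=WWWW F=BBGG R=OORR B=GGBB L=RROO
After move 3 (U'): U=WWWW F=RRGG R=BBRR B=OOBB L=GGOO
After move 4 (F'): F=RGRG U=WWBR R=YBYR D=GOYY L=GWOW
After move 5 (R'): R=BRYY U=WBBO F=RWRR D=GGYG B=YOOB
Query 1: B[0] = Y
Query 2: R[0] = B
Query 3: L[1] = W

Answer: Y B W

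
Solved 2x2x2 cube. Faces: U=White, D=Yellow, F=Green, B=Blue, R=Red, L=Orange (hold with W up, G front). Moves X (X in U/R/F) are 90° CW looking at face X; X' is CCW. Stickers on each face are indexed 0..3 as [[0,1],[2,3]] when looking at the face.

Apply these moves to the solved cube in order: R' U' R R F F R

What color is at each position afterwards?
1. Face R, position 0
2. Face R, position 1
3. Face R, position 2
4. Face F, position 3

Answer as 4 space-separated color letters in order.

Answer: B O G W

Derivation:
After move 1 (R'): R=RRRR U=WBWB F=GWGW D=YGYG B=YBYB
After move 2 (U'): U=BBWW F=OOGW R=GWRR B=RRYB L=YBOO
After move 3 (R): R=RGRW U=BOWW F=OGGG D=YYYR B=WRBB
After move 4 (R): R=RRWG U=BGWG F=OYGR D=YBYW B=WROB
After move 5 (F): F=GORY U=BGOB R=WRGG D=WRYW L=YYOB
After move 6 (F): F=RGYO U=BGBY R=ORBG D=GWYW L=YWOR
After move 7 (R): R=BOGR U=BGBO F=RWYW D=GOYW B=YRGB
Query 1: R[0] = B
Query 2: R[1] = O
Query 3: R[2] = G
Query 4: F[3] = W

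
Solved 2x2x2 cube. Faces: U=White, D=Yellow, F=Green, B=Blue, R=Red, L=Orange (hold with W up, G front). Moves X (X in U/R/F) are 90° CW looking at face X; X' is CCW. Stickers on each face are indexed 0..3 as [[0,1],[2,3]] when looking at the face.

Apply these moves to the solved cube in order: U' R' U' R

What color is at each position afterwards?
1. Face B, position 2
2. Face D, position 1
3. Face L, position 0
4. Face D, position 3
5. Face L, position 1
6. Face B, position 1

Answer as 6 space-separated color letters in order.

Answer: R Y Y G R R

Derivation:
After move 1 (U'): U=WWWW F=OOGG R=GGRR B=RRBB L=BBOO
After move 2 (R'): R=GRGR U=WBWR F=OWGW D=YOYG B=YRYB
After move 3 (U'): U=BRWW F=BBGW R=OWGR B=GRYB L=YROO
After move 4 (R): R=GORW U=BBWW F=BOGG D=YYYG B=WRRB
Query 1: B[2] = R
Query 2: D[1] = Y
Query 3: L[0] = Y
Query 4: D[3] = G
Query 5: L[1] = R
Query 6: B[1] = R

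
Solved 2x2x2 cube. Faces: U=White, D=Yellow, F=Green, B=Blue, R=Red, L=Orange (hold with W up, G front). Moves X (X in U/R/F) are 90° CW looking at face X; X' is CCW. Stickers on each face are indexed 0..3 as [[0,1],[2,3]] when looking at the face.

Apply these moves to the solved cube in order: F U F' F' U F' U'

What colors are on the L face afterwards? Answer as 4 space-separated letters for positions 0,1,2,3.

After move 1 (F): F=GGGG U=WWOO R=WRWR D=RRYY L=OYOY
After move 2 (U): U=OWOW F=WRGG R=BBWR B=OYBB L=GGOY
After move 3 (F'): F=RGWG U=OWBW R=RBRR D=GYYY L=GWOO
After move 4 (F'): F=GGRW U=OWRR R=YBGR D=WOYY L=GWOB
After move 5 (U): U=RORW F=YBRW R=OYGR B=GWBB L=GGOB
After move 6 (F'): F=BWYR U=ROOG R=OYWR D=GBYY L=GWOR
After move 7 (U'): U=OGRO F=GWYR R=BWWR B=OYBB L=GWOR
Query: L face = GWOR

Answer: G W O R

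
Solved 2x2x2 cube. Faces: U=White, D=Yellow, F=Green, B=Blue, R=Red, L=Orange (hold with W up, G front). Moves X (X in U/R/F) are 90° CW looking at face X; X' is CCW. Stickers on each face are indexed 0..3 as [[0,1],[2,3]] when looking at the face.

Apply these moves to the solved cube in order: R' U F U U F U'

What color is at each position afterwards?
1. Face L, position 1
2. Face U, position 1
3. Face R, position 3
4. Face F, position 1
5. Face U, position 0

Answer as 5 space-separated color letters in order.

After move 1 (R'): R=RRRR U=WBWB F=GWGW D=YGYG B=YBYB
After move 2 (U): U=WWBB F=RRGW R=YBRR B=OOYB L=GWOO
After move 3 (F): F=GRWR U=WWOW R=BBBR D=RYYG L=GYOG
After move 4 (U): U=OWWW F=BBWR R=OOBR B=GYYB L=GROG
After move 5 (U): U=WOWW F=OOWR R=GYBR B=GRYB L=BBOG
After move 6 (F): F=WORO U=WOGB R=WYWR D=BGYG L=BROY
After move 7 (U'): U=OBWG F=BRRO R=WOWR B=WYYB L=GROY
Query 1: L[1] = R
Query 2: U[1] = B
Query 3: R[3] = R
Query 4: F[1] = R
Query 5: U[0] = O

Answer: R B R R O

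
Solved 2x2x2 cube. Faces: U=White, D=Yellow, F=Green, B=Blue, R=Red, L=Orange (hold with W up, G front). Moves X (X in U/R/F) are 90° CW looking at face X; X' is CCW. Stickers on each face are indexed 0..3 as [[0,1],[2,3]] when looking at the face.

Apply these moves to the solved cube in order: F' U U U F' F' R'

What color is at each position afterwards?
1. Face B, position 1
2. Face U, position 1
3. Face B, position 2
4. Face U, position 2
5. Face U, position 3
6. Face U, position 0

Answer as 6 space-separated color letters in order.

After move 1 (F'): F=GGGG U=WWRR R=YRYR D=OOYY L=OWOW
After move 2 (U): U=RWRW F=YRGG R=BBYR B=OWBB L=GGOW
After move 3 (U): U=RRWW F=BBGG R=OWYR B=GGBB L=YROW
After move 4 (U): U=WRWR F=OWGG R=GGYR B=YRBB L=BBOW
After move 5 (F'): F=WGOG U=WRGY R=OGOR D=BWYY L=BROW
After move 6 (F'): F=GGWO U=WROO R=WGBR D=RWYY L=BYOG
After move 7 (R'): R=GRWB U=WBOY F=GRWO D=RGYO B=YRWB
Query 1: B[1] = R
Query 2: U[1] = B
Query 3: B[2] = W
Query 4: U[2] = O
Query 5: U[3] = Y
Query 6: U[0] = W

Answer: R B W O Y W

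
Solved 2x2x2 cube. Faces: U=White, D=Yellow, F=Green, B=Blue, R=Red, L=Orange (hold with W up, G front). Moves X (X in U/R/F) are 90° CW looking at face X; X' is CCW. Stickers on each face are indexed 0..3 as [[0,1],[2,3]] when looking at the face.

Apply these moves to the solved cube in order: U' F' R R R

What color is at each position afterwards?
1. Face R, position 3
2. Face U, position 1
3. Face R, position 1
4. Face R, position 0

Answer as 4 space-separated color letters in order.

Answer: Y B R G

Derivation:
After move 1 (U'): U=WWWW F=OOGG R=GGRR B=RRBB L=BBOO
After move 2 (F'): F=OGOG U=WWGR R=YGYR D=BOYY L=BWOW
After move 3 (R): R=YYRG U=WGGG F=OOOY D=BBYR B=RRWB
After move 4 (R): R=RYGY U=WOGY F=OBOR D=BWYR B=GRGB
After move 5 (R): R=GRYY U=WBGR F=OWOR D=BGYG B=YROB
Query 1: R[3] = Y
Query 2: U[1] = B
Query 3: R[1] = R
Query 4: R[0] = G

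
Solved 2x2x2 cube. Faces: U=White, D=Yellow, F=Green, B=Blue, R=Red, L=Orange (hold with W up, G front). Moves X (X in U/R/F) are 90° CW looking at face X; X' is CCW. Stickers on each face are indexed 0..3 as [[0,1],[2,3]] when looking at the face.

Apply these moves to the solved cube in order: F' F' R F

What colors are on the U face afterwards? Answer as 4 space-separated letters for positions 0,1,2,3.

Answer: W G R R

Derivation:
After move 1 (F'): F=GGGG U=WWRR R=YRYR D=OOYY L=OWOW
After move 2 (F'): F=GGGG U=WWYY R=OROR D=WWYY L=OROR
After move 3 (R): R=OORR U=WGYG F=GWGY D=WBYB B=YBWB
After move 4 (F): F=GGYW U=WGRR R=YOGR D=ROYB L=OWOB
Query: U face = WGRR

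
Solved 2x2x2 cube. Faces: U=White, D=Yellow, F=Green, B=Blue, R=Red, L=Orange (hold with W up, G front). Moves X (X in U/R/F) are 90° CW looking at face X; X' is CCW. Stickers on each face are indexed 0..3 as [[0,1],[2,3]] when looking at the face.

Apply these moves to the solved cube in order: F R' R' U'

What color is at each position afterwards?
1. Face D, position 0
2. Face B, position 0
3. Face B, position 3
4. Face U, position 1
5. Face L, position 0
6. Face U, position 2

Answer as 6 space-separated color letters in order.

After move 1 (F): F=GGGG U=WWOO R=WRWR D=RRYY L=OYOY
After move 2 (R'): R=RRWW U=WBOB F=GWGO D=RGYG B=YBRB
After move 3 (R'): R=RWRW U=WROY F=GBGB D=RWYO B=GBGB
After move 4 (U'): U=RYWO F=OYGB R=GBRW B=RWGB L=GBOY
Query 1: D[0] = R
Query 2: B[0] = R
Query 3: B[3] = B
Query 4: U[1] = Y
Query 5: L[0] = G
Query 6: U[2] = W

Answer: R R B Y G W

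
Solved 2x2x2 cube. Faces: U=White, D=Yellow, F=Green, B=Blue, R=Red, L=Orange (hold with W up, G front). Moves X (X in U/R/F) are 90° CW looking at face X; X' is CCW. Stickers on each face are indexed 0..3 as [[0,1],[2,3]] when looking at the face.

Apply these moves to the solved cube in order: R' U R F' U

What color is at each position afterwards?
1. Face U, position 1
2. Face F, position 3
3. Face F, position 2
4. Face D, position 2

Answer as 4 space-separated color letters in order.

After move 1 (R'): R=RRRR U=WBWB F=GWGW D=YGYG B=YBYB
After move 2 (U): U=WWBB F=RRGW R=YBRR B=OOYB L=GWOO
After move 3 (R): R=RYRB U=WRBW F=RGGG D=YYYO B=BOWB
After move 4 (F'): F=GGRG U=WRRR R=YYYB D=WOYO L=GWOB
After move 5 (U): U=RWRR F=YYRG R=BOYB B=GWWB L=GGOB
Query 1: U[1] = W
Query 2: F[3] = G
Query 3: F[2] = R
Query 4: D[2] = Y

Answer: W G R Y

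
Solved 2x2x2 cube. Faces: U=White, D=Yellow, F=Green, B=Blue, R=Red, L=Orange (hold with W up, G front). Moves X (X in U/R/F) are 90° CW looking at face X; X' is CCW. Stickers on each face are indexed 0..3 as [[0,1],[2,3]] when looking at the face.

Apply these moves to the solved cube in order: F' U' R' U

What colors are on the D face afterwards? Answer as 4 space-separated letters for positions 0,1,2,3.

Answer: O W Y G

Derivation:
After move 1 (F'): F=GGGG U=WWRR R=YRYR D=OOYY L=OWOW
After move 2 (U'): U=WRWR F=OWGG R=GGYR B=YRBB L=BBOW
After move 3 (R'): R=GRGY U=WBWY F=ORGR D=OWYG B=YROB
After move 4 (U): U=WWYB F=GRGR R=YRGY B=BBOB L=OROW
Query: D face = OWYG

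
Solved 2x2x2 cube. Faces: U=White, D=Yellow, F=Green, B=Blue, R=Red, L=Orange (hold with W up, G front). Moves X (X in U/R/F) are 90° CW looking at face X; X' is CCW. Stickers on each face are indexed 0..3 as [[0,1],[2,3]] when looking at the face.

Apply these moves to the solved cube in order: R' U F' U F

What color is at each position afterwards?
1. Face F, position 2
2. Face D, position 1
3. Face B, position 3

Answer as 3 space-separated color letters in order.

Answer: G O B

Derivation:
After move 1 (R'): R=RRRR U=WBWB F=GWGW D=YGYG B=YBYB
After move 2 (U): U=WWBB F=RRGW R=YBRR B=OOYB L=GWOO
After move 3 (F'): F=RWRG U=WWYR R=GBYR D=WOYG L=GBOB
After move 4 (U): U=YWRW F=GBRG R=OOYR B=GBYB L=RWOB
After move 5 (F): F=RGGB U=YWBW R=ROWR D=YOYG L=RWOO
Query 1: F[2] = G
Query 2: D[1] = O
Query 3: B[3] = B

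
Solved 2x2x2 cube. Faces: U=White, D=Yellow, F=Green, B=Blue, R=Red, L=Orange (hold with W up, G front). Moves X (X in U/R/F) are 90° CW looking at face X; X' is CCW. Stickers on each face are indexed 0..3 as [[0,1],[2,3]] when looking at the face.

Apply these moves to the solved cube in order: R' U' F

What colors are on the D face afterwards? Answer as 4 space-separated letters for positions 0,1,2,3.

Answer: R G Y G

Derivation:
After move 1 (R'): R=RRRR U=WBWB F=GWGW D=YGYG B=YBYB
After move 2 (U'): U=BBWW F=OOGW R=GWRR B=RRYB L=YBOO
After move 3 (F): F=GOWO U=BBOB R=WWWR D=RGYG L=YYOG
Query: D face = RGYG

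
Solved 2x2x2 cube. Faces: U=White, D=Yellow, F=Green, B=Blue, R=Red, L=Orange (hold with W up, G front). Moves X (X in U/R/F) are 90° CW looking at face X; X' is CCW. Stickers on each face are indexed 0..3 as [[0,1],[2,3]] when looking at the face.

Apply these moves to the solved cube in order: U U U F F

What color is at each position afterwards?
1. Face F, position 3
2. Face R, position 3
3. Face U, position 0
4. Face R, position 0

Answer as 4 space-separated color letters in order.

After move 1 (U): U=WWWW F=RRGG R=BBRR B=OOBB L=GGOO
After move 2 (U): U=WWWW F=BBGG R=OORR B=GGBB L=RROO
After move 3 (U): U=WWWW F=OOGG R=GGRR B=RRBB L=BBOO
After move 4 (F): F=GOGO U=WWOB R=WGWR D=RGYY L=BYOY
After move 5 (F): F=GGOO U=WWYY R=OGBR D=WWYY L=BROG
Query 1: F[3] = O
Query 2: R[3] = R
Query 3: U[0] = W
Query 4: R[0] = O

Answer: O R W O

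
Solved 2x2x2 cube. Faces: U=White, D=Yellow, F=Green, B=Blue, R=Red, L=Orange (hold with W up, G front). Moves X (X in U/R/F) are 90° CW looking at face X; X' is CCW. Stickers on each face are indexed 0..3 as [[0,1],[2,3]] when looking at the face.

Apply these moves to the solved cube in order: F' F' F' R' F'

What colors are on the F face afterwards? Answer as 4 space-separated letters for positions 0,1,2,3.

Answer: W O G G

Derivation:
After move 1 (F'): F=GGGG U=WWRR R=YRYR D=OOYY L=OWOW
After move 2 (F'): F=GGGG U=WWYY R=OROR D=WWYY L=OROR
After move 3 (F'): F=GGGG U=WWOO R=WRWR D=RRYY L=OYOY
After move 4 (R'): R=RRWW U=WBOB F=GWGO D=RGYG B=YBRB
After move 5 (F'): F=WOGG U=WBRW R=GRRW D=YYYG L=OBOO
Query: F face = WOGG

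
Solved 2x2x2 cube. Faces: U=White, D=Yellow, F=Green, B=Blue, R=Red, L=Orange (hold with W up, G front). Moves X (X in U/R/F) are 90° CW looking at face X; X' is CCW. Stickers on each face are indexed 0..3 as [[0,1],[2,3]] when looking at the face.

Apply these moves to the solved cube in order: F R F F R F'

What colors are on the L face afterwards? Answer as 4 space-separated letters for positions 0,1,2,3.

After move 1 (F): F=GGGG U=WWOO R=WRWR D=RRYY L=OYOY
After move 2 (R): R=WWRR U=WGOG F=GRGY D=RBYB B=OBWB
After move 3 (F): F=GGYR U=WGYY R=OWGR D=RWYB L=OROB
After move 4 (F): F=YGRG U=WGBR R=YWYR D=GOYB L=OROW
After move 5 (R): R=YYRW U=WGBG F=YORB D=GWYO B=RBGB
After move 6 (F'): F=OBYR U=WGYR R=WYGW D=RWYO L=OGOB
Query: L face = OGOB

Answer: O G O B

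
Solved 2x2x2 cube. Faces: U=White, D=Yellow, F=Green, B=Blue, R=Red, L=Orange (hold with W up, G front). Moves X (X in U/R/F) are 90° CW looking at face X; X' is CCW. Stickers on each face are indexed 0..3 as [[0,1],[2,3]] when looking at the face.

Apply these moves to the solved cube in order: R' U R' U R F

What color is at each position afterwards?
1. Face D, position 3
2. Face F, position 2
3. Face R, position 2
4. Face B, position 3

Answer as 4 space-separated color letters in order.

After move 1 (R'): R=RRRR U=WBWB F=GWGW D=YGYG B=YBYB
After move 2 (U): U=WWBB F=RRGW R=YBRR B=OOYB L=GWOO
After move 3 (R'): R=BRYR U=WYBO F=RWGB D=YRYW B=GOGB
After move 4 (U): U=BWOY F=BRGB R=GOYR B=GWGB L=RWOO
After move 5 (R): R=YGRO U=BROB F=BRGW D=YGYG B=YWWB
After move 6 (F): F=GBWR U=BROW R=OGBO D=RYYG L=RYOG
Query 1: D[3] = G
Query 2: F[2] = W
Query 3: R[2] = B
Query 4: B[3] = B

Answer: G W B B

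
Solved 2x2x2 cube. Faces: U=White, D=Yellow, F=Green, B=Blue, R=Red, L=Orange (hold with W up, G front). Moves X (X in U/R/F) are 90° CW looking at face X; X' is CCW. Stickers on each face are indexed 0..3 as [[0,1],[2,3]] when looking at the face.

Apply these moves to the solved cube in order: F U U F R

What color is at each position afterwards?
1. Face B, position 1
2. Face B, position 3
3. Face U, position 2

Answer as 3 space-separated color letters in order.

Answer: G B Y

Derivation:
After move 1 (F): F=GGGG U=WWOO R=WRWR D=RRYY L=OYOY
After move 2 (U): U=OWOW F=WRGG R=BBWR B=OYBB L=GGOY
After move 3 (U): U=OOWW F=BBGG R=OYWR B=GGBB L=WROY
After move 4 (F): F=GBGB U=OOYR R=WYWR D=WOYY L=WROR
After move 5 (R): R=WWRY U=OBYB F=GOGY D=WBYG B=RGOB
Query 1: B[1] = G
Query 2: B[3] = B
Query 3: U[2] = Y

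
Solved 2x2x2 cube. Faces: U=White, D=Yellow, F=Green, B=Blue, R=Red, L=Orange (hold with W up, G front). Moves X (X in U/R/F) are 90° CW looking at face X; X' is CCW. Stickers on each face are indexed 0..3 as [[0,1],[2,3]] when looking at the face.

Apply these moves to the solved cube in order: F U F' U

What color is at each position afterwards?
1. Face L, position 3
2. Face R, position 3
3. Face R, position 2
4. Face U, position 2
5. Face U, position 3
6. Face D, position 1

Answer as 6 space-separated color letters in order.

Answer: O R R W W Y

Derivation:
After move 1 (F): F=GGGG U=WWOO R=WRWR D=RRYY L=OYOY
After move 2 (U): U=OWOW F=WRGG R=BBWR B=OYBB L=GGOY
After move 3 (F'): F=RGWG U=OWBW R=RBRR D=GYYY L=GWOO
After move 4 (U): U=BOWW F=RBWG R=OYRR B=GWBB L=RGOO
Query 1: L[3] = O
Query 2: R[3] = R
Query 3: R[2] = R
Query 4: U[2] = W
Query 5: U[3] = W
Query 6: D[1] = Y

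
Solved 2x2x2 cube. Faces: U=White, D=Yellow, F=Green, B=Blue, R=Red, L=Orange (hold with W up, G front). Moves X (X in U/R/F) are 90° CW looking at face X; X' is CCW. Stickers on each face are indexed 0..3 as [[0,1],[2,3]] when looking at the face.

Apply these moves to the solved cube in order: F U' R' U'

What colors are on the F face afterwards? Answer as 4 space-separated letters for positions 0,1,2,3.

After move 1 (F): F=GGGG U=WWOO R=WRWR D=RRYY L=OYOY
After move 2 (U'): U=WOWO F=OYGG R=GGWR B=WRBB L=BBOY
After move 3 (R'): R=GRGW U=WBWW F=OOGO D=RYYG B=YRRB
After move 4 (U'): U=BWWW F=BBGO R=OOGW B=GRRB L=YROY
Query: F face = BBGO

Answer: B B G O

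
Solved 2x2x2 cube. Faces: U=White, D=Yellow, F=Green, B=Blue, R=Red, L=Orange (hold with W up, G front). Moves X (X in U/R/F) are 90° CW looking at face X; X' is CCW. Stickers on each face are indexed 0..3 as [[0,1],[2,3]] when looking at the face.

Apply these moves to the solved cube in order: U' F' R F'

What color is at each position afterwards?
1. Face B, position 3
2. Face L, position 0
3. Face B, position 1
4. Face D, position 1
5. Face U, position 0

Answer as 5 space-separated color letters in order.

After move 1 (U'): U=WWWW F=OOGG R=GGRR B=RRBB L=BBOO
After move 2 (F'): F=OGOG U=WWGR R=YGYR D=BOYY L=BWOW
After move 3 (R): R=YYRG U=WGGG F=OOOY D=BBYR B=RRWB
After move 4 (F'): F=OYOO U=WGYR R=BYBG D=WWYR L=BGOG
Query 1: B[3] = B
Query 2: L[0] = B
Query 3: B[1] = R
Query 4: D[1] = W
Query 5: U[0] = W

Answer: B B R W W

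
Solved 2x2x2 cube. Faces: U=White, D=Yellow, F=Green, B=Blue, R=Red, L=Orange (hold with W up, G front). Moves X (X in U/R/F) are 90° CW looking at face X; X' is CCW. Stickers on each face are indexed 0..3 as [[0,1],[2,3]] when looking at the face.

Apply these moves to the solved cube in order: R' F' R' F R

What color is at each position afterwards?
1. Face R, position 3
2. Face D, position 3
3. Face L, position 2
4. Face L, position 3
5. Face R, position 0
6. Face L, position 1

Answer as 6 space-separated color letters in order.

After move 1 (R'): R=RRRR U=WBWB F=GWGW D=YGYG B=YBYB
After move 2 (F'): F=WWGG U=WBRR R=GRYR D=OOYG L=OBOW
After move 3 (R'): R=RRGY U=WYRY F=WBGR D=OWYG B=GBOB
After move 4 (F): F=GWRB U=WYWB R=RRYY D=GRYG L=OOOW
After move 5 (R): R=YRYR U=WWWB F=GRRG D=GOYG B=BBYB
Query 1: R[3] = R
Query 2: D[3] = G
Query 3: L[2] = O
Query 4: L[3] = W
Query 5: R[0] = Y
Query 6: L[1] = O

Answer: R G O W Y O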